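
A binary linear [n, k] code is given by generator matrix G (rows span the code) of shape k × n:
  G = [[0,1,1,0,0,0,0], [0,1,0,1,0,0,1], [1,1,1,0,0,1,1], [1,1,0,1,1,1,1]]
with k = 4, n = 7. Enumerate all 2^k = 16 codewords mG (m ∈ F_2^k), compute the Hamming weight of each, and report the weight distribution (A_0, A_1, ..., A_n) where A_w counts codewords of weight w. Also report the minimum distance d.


Weight distribution: A_0 = 1, A_2 = 2, A_3 = 6, A_4 = 3, A_5 = 2, A_6 = 2. Minimum distance d = 2.

Enumerate all 2^4 = 16 messages m ∈ F_2^4.
For each, compute codeword c = mG in F_2^7, then tally its weight.
  m = 0000 → c = 0000000, weight = 0.
  m = 1000 → c = 0110000, weight = 2.
  m = 0100 → c = 0101001, weight = 3.
  m = 1100 → c = 0011001, weight = 3.
  m = 0010 → c = 1110011, weight = 5.
  m = 1010 → c = 1000011, weight = 3.
  m = 0110 → c = 1011010, weight = 4.
  m = 1110 → c = 1101010, weight = 4.
  m = 0001 → c = 1101111, weight = 6.
  m = 1001 → c = 1011111, weight = 6.
  m = 0101 → c = 1000110, weight = 3.
  m = 1101 → c = 1110110, weight = 5.
  m = 0011 → c = 0011100, weight = 3.
  m = 1011 → c = 0101100, weight = 3.
  m = 0111 → c = 0110101, weight = 4.
  m = 1111 → c = 0000101, weight = 2.
Tally weights:
  weight 0: 1 codewords.
  weight 2: 2 codewords.
  weight 3: 6 codewords.
  weight 4: 3 codewords.
  weight 5: 2 codewords.
  weight 6: 2 codewords.
Minimum distance d = smallest w > 0 with A_w > 0 = 2.
Sanity: Σ A_w = 16 = 2^4 = 16 ✓.


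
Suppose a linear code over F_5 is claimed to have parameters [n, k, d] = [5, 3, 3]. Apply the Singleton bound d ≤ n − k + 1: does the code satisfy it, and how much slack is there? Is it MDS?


Singleton RHS = n − k + 1 = 3, slack = 0, bound satisfied, MDS.

Singleton bound: d ≤ n − k + 1.
Here n = 5, k = 3, so n − k + 1 = 3.
Given d = 3, check d ≤ 3: YES.
Slack = (n − k + 1) − d = 0.
The code is MDS (slack = 0).
Description: the claimed parameters are [5, 3, 3]_5; such a code would be MDS (meets Singleton bound).


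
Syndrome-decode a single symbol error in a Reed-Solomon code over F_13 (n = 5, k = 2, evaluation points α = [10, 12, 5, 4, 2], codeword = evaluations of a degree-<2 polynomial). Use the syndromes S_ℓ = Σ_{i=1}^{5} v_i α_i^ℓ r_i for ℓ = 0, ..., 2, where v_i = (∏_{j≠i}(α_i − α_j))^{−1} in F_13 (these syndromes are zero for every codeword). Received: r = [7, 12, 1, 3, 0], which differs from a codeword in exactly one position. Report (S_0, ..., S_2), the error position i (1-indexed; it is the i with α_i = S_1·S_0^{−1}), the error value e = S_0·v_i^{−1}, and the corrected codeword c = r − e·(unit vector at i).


S = (3, 12, 9), error at position 4, error magnitude e = 11, c = [7, 12, 1, 5, 0].

Step 1: column multipliers v_i = (∏_{j≠i}(α_i − α_j))^{−1} mod 13.
  i = 1 (α = 10): (10−12)(10−5)(10−4)(10−2) = (−2)·5·6·8 = −480 ≡ 1, so v_1 = 1^{−1} = 1 (mod 13).
  i = 2 (α = 12): (12−10)(12−5)(12−4)(12−2) = 2·7·8·10 = 1120 ≡ 2, so v_2 = 2^{−1} = 7 (mod 13).
  i = 3 (α = 5): (5−10)(5−12)(5−4)(5−2) = (−5)·(−7)·1·3 = 105 ≡ 1, so v_3 = 1^{−1} = 1 (mod 13).
  i = 4 (α = 4): (4−10)(4−12)(4−5)(4−2) = (−6)·(−8)·(−1)·2 = −96 ≡ 8, so v_4 = 8^{−1} = 5 (mod 13).
  i = 5 (α = 2): (2−10)(2−12)(2−5)(2−4) = (−8)·(−10)·(−3)·(−2) = 480 ≡ 12, so v_5 = 12^{−1} = 12 (mod 13).
  v = [1, 7, 1, 5, 12].
Step 2: syndromes of r = [7, 12, 1, 3, 0] (all sums mod 13).
  S_0 = Σ v_i r_i = 1·7 + 7·12 + 1·1 + 5·3 + 12·0 = 107 ≡ 3.
  S_1 = Σ v_i α_i r_i = 1·10·7 + 7·12·12 + 1·5·1 + 5·4·3 + 12·2·0 = 1143 ≡ 12.
  α_i^2 mod 13 = [9, 1, 12, 3, 4].
  S_2 = Σ v_i α_i^2 r_i = 1·9·7 + 7·1·12 + 1·12·1 + 5·3·3 + 12·4·0 = 204 ≡ 9.
  S = (3, 12, 9) ≠ 0, so r is not a codeword (an error is present).
Step 3: locate the error. For a single error e at position i, S_ℓ = v_i·e·α_i^ℓ, so α_err = S_1/S_0.
  S_0^{−1} = 3^{−1} = 9 (mod 13), so α_err = 12·9 = 108 ≡ 4 = α_4. Error position i = 4.
  Consistency check: S_2/S_1 = 9·12 = 108 ≡ 4 = α_err ✓ (single-error assumption holds).
Step 4: error magnitude e = S_0/v_4 = S_0·∏_{j≠4}(α_4 − α_j) = 3·8 = 24 ≡ 11 (mod 13).
Step 5: correct position 4: c_4 = r_4 − e = 3 − 11 ≡ 5 (mod 13). Hence c = [7, 12, 1, 5, 0].
  Check: interpolating c through the α_i gives m(x) = 8 + 9·x (degree < 2) with m(α_i) = c_i for every i, so c is indeed a codeword.


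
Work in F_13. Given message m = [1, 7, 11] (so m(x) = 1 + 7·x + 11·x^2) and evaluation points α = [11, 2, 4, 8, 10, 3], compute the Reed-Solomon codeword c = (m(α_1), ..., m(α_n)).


c = [5, 7, 10, 7, 1, 4]

Message polynomial: m(x) = 1 + 7·x + 11·x^2 (mod 13).
For each evaluation point α_i, compute m(α_i) mod 13:
  α_1 = 11: Horner steps 11 → 11 → 5, so m(11) = 5.
  α_2 = 2: Horner steps 11 → 3 → 7, so m(2) = 7.
  α_3 = 4: Horner steps 11 → 12 → 10, so m(4) = 10.
  α_4 = 8: Horner steps 11 → 4 → 7, so m(8) = 7.
  α_5 = 10: Horner steps 11 → 0 → 1, so m(10) = 1.
  α_6 = 3: Horner steps 11 → 1 → 4, so m(3) = 4.
Codeword c = [5, 7, 10, 7, 1, 4] ∈ F_13^6.


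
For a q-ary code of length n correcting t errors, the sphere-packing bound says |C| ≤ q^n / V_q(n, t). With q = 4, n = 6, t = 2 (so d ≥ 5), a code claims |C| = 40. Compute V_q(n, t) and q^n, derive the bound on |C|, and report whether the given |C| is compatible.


V_q(n, t) = 154, q^n = 4096, Hamming bound = 26, |C| = 40 > bound (violated).

Step 1: Compute V_q(n, t) = Σ_{j=0}^2 C(n, j) (q−1)^j.
  j = 0: C(6,0)·(3)^0 = 1·1 = 1.
  j = 1: C(6,1)·(3)^1 = 6·3 = 18.
  j = 2: C(6,2)·(3)^2 = 15·9 = 135.
  V_q(n, t) = 1 + 18 + 135 = 154.
Step 2: q^n = 4^6 = 4096.
Step 3: Hamming bound ⌊q^n / V_q(n,t)⌋ = ⌊4096/154⌋ = 26.
Step 4: Compare |C| = 40 to 26: violated.
The claimed |C| lies above the Hamming bound, so no 4-ary code of length 6 with d ≥ 5 can have 40 codewords.


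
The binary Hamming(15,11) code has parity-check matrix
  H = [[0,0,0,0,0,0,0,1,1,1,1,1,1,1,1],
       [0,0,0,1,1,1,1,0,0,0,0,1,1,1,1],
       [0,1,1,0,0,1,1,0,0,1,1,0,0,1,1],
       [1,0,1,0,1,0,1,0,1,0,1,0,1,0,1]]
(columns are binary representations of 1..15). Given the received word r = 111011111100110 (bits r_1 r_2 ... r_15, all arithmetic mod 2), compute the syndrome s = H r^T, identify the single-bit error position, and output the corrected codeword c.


s = (1, 1, 0, 0)^T, error position = 12, corrected codeword c = 111011111101110

Compute s = H r^T mod 2 one row at a time:
  s_1 = 1 + 1 + 1 + 0 + 0 + 1 + 1 + 0 = 5 ≡ 1 (mod 2).
  s_2 = 0 + 1 + 1 + 1 + 0 + 1 + 1 + 0 = 5 ≡ 1 (mod 2).
  s_3 = 1 + 1 + 1 + 1 + 1 + 0 + 1 + 0 = 6 ≡ 0 (mod 2).
  s_4 = 1 + 1 + 1 + 1 + 1 + 0 + 1 + 0 = 6 ≡ 0 (mod 2).
s = (1, 1, 0, 0)^T — this equals column 12 of H (binary 1100), so error is at position 12.
Correct: flip bit 12 of r = 111011111100110 to get c = 111011111101110.


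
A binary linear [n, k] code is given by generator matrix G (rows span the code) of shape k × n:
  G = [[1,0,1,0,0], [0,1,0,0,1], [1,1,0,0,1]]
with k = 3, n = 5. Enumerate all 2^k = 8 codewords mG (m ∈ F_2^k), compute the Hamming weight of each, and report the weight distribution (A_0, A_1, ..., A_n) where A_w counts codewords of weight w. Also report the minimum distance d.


Weight distribution: A_0 = 1, A_1 = 2, A_2 = 2, A_3 = 2, A_4 = 1. Minimum distance d = 1.

Enumerate all 2^3 = 8 messages m ∈ F_2^3.
For each, compute codeword c = mG in F_2^5, then tally its weight.
  m = 000 → c = 00000, weight = 0.
  m = 100 → c = 10100, weight = 2.
  m = 010 → c = 01001, weight = 2.
  m = 110 → c = 11101, weight = 4.
  m = 001 → c = 11001, weight = 3.
  m = 101 → c = 01101, weight = 3.
  m = 011 → c = 10000, weight = 1.
  m = 111 → c = 00100, weight = 1.
Tally weights:
  weight 0: 1 codewords.
  weight 1: 2 codewords.
  weight 2: 2 codewords.
  weight 3: 2 codewords.
  weight 4: 1 codewords.
Minimum distance d = smallest w > 0 with A_w > 0 = 1.
Sanity: Σ A_w = 8 = 2^3 = 8 ✓.


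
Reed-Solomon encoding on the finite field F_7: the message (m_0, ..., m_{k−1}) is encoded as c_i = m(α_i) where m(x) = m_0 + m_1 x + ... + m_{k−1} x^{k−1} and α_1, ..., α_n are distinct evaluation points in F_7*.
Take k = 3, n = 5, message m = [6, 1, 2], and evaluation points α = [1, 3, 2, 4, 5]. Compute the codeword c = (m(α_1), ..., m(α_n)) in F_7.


c = [2, 6, 2, 0, 5]

Message polynomial: m(x) = 6 + 1·x + 2·x^2 (mod 7).
For each evaluation point α_i, compute m(α_i) mod 7:
  α_1 = 1: Horner steps 2 → 3 → 2, so m(1) = 2.
  α_2 = 3: Horner steps 2 → 0 → 6, so m(3) = 6.
  α_3 = 2: Horner steps 2 → 5 → 2, so m(2) = 2.
  α_4 = 4: Horner steps 2 → 2 → 0, so m(4) = 0.
  α_5 = 5: Horner steps 2 → 4 → 5, so m(5) = 5.
Codeword c = [2, 6, 2, 0, 5] ∈ F_7^5.


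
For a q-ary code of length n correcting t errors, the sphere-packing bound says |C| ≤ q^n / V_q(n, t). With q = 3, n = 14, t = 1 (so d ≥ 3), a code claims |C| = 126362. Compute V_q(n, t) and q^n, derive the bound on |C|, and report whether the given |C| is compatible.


V_q(n, t) = 29, q^n = 4782969, Hamming bound = 164929, |C| = 126362 ≤ bound (satisfied).

Step 1: Compute V_q(n, t) = Σ_{j=0}^1 C(n, j) (q−1)^j.
  j = 0: C(14,0)·(2)^0 = 1·1 = 1.
  j = 1: C(14,1)·(2)^1 = 14·2 = 28.
  V_q(n, t) = 1 + 28 = 29.
Step 2: q^n = 3^14 = 4782969.
Step 3: Hamming bound ⌊q^n / V_q(n,t)⌋ = ⌊4782969/29⌋ = 164929.
Step 4: Compare |C| = 126362 to 164929: satisfied.
The claimed |C| lies below the Hamming bound.


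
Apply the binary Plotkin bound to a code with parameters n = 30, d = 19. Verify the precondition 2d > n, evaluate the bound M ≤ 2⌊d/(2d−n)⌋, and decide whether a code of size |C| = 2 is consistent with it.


Plotkin bound M ≤ 4; given |C| = 2 ≤ bound (satisfied).

Check applicability: 2d = 38, n = 30.
2d − n = 8 > 0, so Plotkin applies.
Compute d/(2d−n) = 19/8 ≈ 2.3750.
⌊d/(2d−n)⌋ = 2.
Plotkin bound: M ≤ 2·2 = 4.
Given |C| = 2, check: satisfied.
This |C| is below the Plotkin bound.


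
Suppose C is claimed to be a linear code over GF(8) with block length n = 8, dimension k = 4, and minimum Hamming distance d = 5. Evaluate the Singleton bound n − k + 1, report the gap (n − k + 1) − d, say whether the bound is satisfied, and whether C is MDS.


Singleton RHS = n − k + 1 = 5, slack = 0, bound satisfied, MDS.

Singleton bound: d ≤ n − k + 1.
Here n = 8, k = 4, so n − k + 1 = 5.
Given d = 5, check d ≤ 5: YES.
Slack = (n − k + 1) − d = 0.
The code is MDS (slack = 0).
Description: the claimed parameters are [8, 4, 5]_8; such a code would be MDS (meets Singleton bound).


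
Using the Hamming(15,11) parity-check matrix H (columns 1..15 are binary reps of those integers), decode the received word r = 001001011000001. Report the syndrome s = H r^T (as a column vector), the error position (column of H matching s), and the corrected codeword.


s = (1, 0, 1, 1)^T, error position = 11, corrected codeword c = 001001011010001

Compute s = H r^T mod 2 one row at a time:
  s_1 = 1 + 1 + 0 + 0 + 0 + 0 + 0 + 1 = 3 ≡ 1 (mod 2).
  s_2 = 0 + 0 + 1 + 0 + 0 + 0 + 0 + 1 = 2 ≡ 0 (mod 2).
  s_3 = 0 + 1 + 1 + 0 + 0 + 0 + 0 + 1 = 3 ≡ 1 (mod 2).
  s_4 = 0 + 1 + 0 + 0 + 1 + 0 + 0 + 1 = 3 ≡ 1 (mod 2).
s = (1, 0, 1, 1)^T — this equals column 11 of H (binary 1011), so error is at position 11.
Correct: flip bit 11 of r = 001001011000001 to get c = 001001011010001.


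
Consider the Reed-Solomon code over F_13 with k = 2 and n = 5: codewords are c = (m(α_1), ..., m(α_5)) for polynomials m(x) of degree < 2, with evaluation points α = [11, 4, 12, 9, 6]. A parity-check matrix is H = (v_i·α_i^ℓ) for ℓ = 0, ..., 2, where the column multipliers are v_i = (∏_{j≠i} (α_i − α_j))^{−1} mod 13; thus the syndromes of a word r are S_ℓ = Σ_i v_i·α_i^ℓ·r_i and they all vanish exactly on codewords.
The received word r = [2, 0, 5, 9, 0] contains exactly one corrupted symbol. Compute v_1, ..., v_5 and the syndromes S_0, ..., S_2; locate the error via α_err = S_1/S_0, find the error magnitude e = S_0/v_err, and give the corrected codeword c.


S = (6, 11, 5), error at position 2, error magnitude e = 6, c = [2, 7, 5, 9, 0].

Step 1: column multipliers v_i = (∏_{j≠i}(α_i − α_j))^{−1} mod 13.
  i = 1 (α = 11): (11−4)(11−12)(11−9)(11−6) = 7·(−1)·2·5 = −70 ≡ 8, so v_1 = 8^{−1} = 5 (mod 13).
  i = 2 (α = 4): (4−11)(4−12)(4−9)(4−6) = (−7)·(−8)·(−5)·(−2) = 560 ≡ 1, so v_2 = 1^{−1} = 1 (mod 13).
  i = 3 (α = 12): (12−11)(12−4)(12−9)(12−6) = 1·8·3·6 = 144 ≡ 1, so v_3 = 1^{−1} = 1 (mod 13).
  i = 4 (α = 9): (9−11)(9−4)(9−12)(9−6) = (−2)·5·(−3)·3 = 90 ≡ 12, so v_4 = 12^{−1} = 12 (mod 13).
  i = 5 (α = 6): (6−11)(6−4)(6−12)(6−9) = (−5)·2·(−6)·(−3) = −180 ≡ 2, so v_5 = 2^{−1} = 7 (mod 13).
  v = [5, 1, 1, 12, 7].
Step 2: syndromes of r = [2, 0, 5, 9, 0] (all sums mod 13).
  S_0 = Σ v_i r_i = 5·2 + 1·0 + 1·5 + 12·9 + 7·0 = 123 ≡ 6.
  S_1 = Σ v_i α_i r_i = 5·11·2 + 1·4·0 + 1·12·5 + 12·9·9 + 7·6·0 = 1142 ≡ 11.
  α_i^2 mod 13 = [4, 3, 1, 3, 10].
  S_2 = Σ v_i α_i^2 r_i = 5·4·2 + 1·3·0 + 1·1·5 + 12·3·9 + 7·10·0 = 369 ≡ 5.
  S = (6, 11, 5) ≠ 0, so r is not a codeword (an error is present).
Step 3: locate the error. For a single error e at position i, S_ℓ = v_i·e·α_i^ℓ, so α_err = S_1/S_0.
  S_0^{−1} = 6^{−1} = 11 (mod 13), so α_err = 11·11 = 121 ≡ 4 = α_2. Error position i = 2.
  Consistency check: S_2/S_1 = 5·6 = 30 ≡ 4 = α_err ✓ (single-error assumption holds).
Step 4: error magnitude e = S_0/v_2 = S_0·∏_{j≠2}(α_2 − α_j) = 6·1 = 6 ≡ 6 (mod 13).
Step 5: correct position 2: c_2 = r_2 − e = 0 − 6 ≡ 7 (mod 13). Hence c = [2, 7, 5, 9, 0].
  Check: interpolating c through the α_i gives m(x) = 8 + 3·x (degree < 2) with m(α_i) = c_i for every i, so c is indeed a codeword.


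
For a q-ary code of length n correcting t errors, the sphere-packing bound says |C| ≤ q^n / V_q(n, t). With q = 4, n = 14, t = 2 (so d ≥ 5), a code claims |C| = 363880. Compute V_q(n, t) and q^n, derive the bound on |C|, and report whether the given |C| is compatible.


V_q(n, t) = 862, q^n = 268435456, Hamming bound = 311410, |C| = 363880 > bound (violated).

Step 1: Compute V_q(n, t) = Σ_{j=0}^2 C(n, j) (q−1)^j.
  j = 0: C(14,0)·(3)^0 = 1·1 = 1.
  j = 1: C(14,1)·(3)^1 = 14·3 = 42.
  j = 2: C(14,2)·(3)^2 = 91·9 = 819.
  V_q(n, t) = 1 + 42 + 819 = 862.
Step 2: q^n = 4^14 = 268435456.
Step 3: Hamming bound ⌊q^n / V_q(n,t)⌋ = ⌊268435456/862⌋ = 311410.
Step 4: Compare |C| = 363880 to 311410: violated.
The claimed |C| lies above the Hamming bound, so no 4-ary code of length 14 with d ≥ 5 can have 363880 codewords.


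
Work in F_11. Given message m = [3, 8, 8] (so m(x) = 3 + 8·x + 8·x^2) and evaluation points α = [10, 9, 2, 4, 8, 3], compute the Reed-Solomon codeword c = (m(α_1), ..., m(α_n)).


c = [3, 8, 7, 9, 7, 0]

Message polynomial: m(x) = 3 + 8·x + 8·x^2 (mod 11).
For each evaluation point α_i, compute m(α_i) mod 11:
  α_1 = 10: Horner steps 8 → 0 → 3, so m(10) = 3.
  α_2 = 9: Horner steps 8 → 3 → 8, so m(9) = 8.
  α_3 = 2: Horner steps 8 → 2 → 7, so m(2) = 7.
  α_4 = 4: Horner steps 8 → 7 → 9, so m(4) = 9.
  α_5 = 8: Horner steps 8 → 6 → 7, so m(8) = 7.
  α_6 = 3: Horner steps 8 → 10 → 0, so m(3) = 0.
Codeword c = [3, 8, 7, 9, 7, 0] ∈ F_11^6.


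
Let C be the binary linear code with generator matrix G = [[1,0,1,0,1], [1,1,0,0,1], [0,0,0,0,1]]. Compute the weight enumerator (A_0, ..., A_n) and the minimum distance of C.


Weight distribution: A_0 = 1, A_1 = 1, A_2 = 3, A_3 = 3. Minimum distance d = 1.

Enumerate all 2^3 = 8 messages m ∈ F_2^3.
For each, compute codeword c = mG in F_2^5, then tally its weight.
  m = 000 → c = 00000, weight = 0.
  m = 100 → c = 10101, weight = 3.
  m = 010 → c = 11001, weight = 3.
  m = 110 → c = 01100, weight = 2.
  m = 001 → c = 00001, weight = 1.
  m = 101 → c = 10100, weight = 2.
  m = 011 → c = 11000, weight = 2.
  m = 111 → c = 01101, weight = 3.
Tally weights:
  weight 0: 1 codewords.
  weight 1: 1 codewords.
  weight 2: 3 codewords.
  weight 3: 3 codewords.
Minimum distance d = smallest w > 0 with A_w > 0 = 1.
Sanity: Σ A_w = 8 = 2^3 = 8 ✓.


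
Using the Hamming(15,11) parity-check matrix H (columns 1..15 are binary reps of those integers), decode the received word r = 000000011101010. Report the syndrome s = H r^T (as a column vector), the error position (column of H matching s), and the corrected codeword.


s = (1, 0, 0, 1)^T, error position = 9, corrected codeword c = 000000010101010

Compute s = H r^T mod 2 one row at a time:
  s_1 = 1 + 1 + 1 + 0 + 1 + 0 + 1 + 0 = 5 ≡ 1 (mod 2).
  s_2 = 0 + 0 + 0 + 0 + 1 + 0 + 1 + 0 = 2 ≡ 0 (mod 2).
  s_3 = 0 + 0 + 0 + 0 + 1 + 0 + 1 + 0 = 2 ≡ 0 (mod 2).
  s_4 = 0 + 0 + 0 + 0 + 1 + 0 + 0 + 0 = 1 ≡ 1 (mod 2).
s = (1, 0, 0, 1)^T — this equals column 9 of H (binary 1001), so error is at position 9.
Correct: flip bit 9 of r = 000000011101010 to get c = 000000010101010.


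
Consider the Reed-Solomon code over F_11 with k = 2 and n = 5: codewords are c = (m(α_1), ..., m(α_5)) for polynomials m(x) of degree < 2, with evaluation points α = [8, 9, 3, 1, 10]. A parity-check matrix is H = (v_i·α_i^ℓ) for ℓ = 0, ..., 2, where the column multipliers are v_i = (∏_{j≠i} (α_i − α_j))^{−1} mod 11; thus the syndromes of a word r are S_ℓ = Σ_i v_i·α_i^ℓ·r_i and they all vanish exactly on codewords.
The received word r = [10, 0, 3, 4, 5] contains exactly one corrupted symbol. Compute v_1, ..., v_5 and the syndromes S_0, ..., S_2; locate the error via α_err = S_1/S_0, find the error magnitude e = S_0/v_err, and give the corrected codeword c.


S = (1, 8, 9), error at position 1, error magnitude e = 4, c = [6, 0, 3, 4, 5].

Step 1: column multipliers v_i = (∏_{j≠i}(α_i − α_j))^{−1} mod 11.
  i = 1 (α = 8): (8−9)(8−3)(8−1)(8−10) = (−1)·5·7·(−2) = 70 ≡ 4, so v_1 = 4^{−1} = 3 (mod 11).
  i = 2 (α = 9): (9−8)(9−3)(9−1)(9−10) = 1·6·8·(−1) = −48 ≡ 7, so v_2 = 7^{−1} = 8 (mod 11).
  i = 3 (α = 3): (3−8)(3−9)(3−1)(3−10) = (−5)·(−6)·2·(−7) = −420 ≡ 9, so v_3 = 9^{−1} = 5 (mod 11).
  i = 4 (α = 1): (1−8)(1−9)(1−3)(1−10) = (−7)·(−8)·(−2)·(−9) = 1008 ≡ 7, so v_4 = 7^{−1} = 8 (mod 11).
  i = 5 (α = 10): (10−8)(10−9)(10−3)(10−1) = 2·1·7·9 = 126 ≡ 5, so v_5 = 5^{−1} = 9 (mod 11).
  v = [3, 8, 5, 8, 9].
Step 2: syndromes of r = [10, 0, 3, 4, 5] (all sums mod 11).
  S_0 = Σ v_i r_i = 3·10 + 8·0 + 5·3 + 8·4 + 9·5 = 122 ≡ 1.
  S_1 = Σ v_i α_i r_i = 3·8·10 + 8·9·0 + 5·3·3 + 8·1·4 + 9·10·5 = 767 ≡ 8.
  α_i^2 mod 11 = [9, 4, 9, 1, 1].
  S_2 = Σ v_i α_i^2 r_i = 3·9·10 + 8·4·0 + 5·9·3 + 8·1·4 + 9·1·5 = 482 ≡ 9.
  S = (1, 8, 9) ≠ 0, so r is not a codeword (an error is present).
Step 3: locate the error. For a single error e at position i, S_ℓ = v_i·e·α_i^ℓ, so α_err = S_1/S_0.
  S_0^{−1} = 1^{−1} = 1 (mod 11), so α_err = 8·1 = 8 ≡ 8 = α_1. Error position i = 1.
  Consistency check: S_2/S_1 = 9·7 = 63 ≡ 8 = α_err ✓ (single-error assumption holds).
Step 4: error magnitude e = S_0/v_1 = S_0·∏_{j≠1}(α_1 − α_j) = 1·4 = 4 ≡ 4 (mod 11).
Step 5: correct position 1: c_1 = r_1 − e = 10 − 4 ≡ 6 (mod 11). Hence c = [6, 0, 3, 4, 5].
  Check: interpolating c through the α_i gives m(x) = 10 + 5·x (degree < 2) with m(α_i) = c_i for every i, so c is indeed a codeword.


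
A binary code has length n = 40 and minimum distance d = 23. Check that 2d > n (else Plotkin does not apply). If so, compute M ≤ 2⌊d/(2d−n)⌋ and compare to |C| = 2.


Plotkin bound M ≤ 6; given |C| = 2 ≤ bound (satisfied).

Check applicability: 2d = 46, n = 40.
2d − n = 6 > 0, so Plotkin applies.
Compute d/(2d−n) = 23/6 ≈ 3.8333.
⌊d/(2d−n)⌋ = 3.
Plotkin bound: M ≤ 2·3 = 6.
Given |C| = 2, check: satisfied.
This |C| is below the Plotkin bound.


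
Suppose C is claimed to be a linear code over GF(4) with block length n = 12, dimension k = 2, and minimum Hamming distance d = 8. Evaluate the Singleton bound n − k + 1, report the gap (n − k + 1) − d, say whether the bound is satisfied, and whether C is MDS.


Singleton RHS = n − k + 1 = 11, slack = 3, bound satisfied, not MDS.

Singleton bound: d ≤ n − k + 1.
Here n = 12, k = 2, so n − k + 1 = 11.
Given d = 8, check d ≤ 11: YES.
Slack = (n − k + 1) − d = 3.
The code is NOT MDS (slack = 3 > 0).
Description: the claimed parameters are [12, 2, 8]_4; such a code would be non-MDS.


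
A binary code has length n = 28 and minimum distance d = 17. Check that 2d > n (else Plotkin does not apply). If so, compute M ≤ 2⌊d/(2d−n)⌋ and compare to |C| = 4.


Plotkin bound M ≤ 4; given |C| = 4 ≤ bound (satisfied).

Check applicability: 2d = 34, n = 28.
2d − n = 6 > 0, so Plotkin applies.
Compute d/(2d−n) = 17/6 ≈ 2.8333.
⌊d/(2d−n)⌋ = 2.
Plotkin bound: M ≤ 2·2 = 4.
Given |C| = 4, check: satisfied.
This |C| is at the Plotkin bound.


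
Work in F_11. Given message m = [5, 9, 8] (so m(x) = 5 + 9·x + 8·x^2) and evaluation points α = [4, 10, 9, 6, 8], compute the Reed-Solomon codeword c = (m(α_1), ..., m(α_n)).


c = [4, 4, 8, 6, 6]

Message polynomial: m(x) = 5 + 9·x + 8·x^2 (mod 11).
For each evaluation point α_i, compute m(α_i) mod 11:
  α_1 = 4: Horner steps 8 → 8 → 4, so m(4) = 4.
  α_2 = 10: Horner steps 8 → 1 → 4, so m(10) = 4.
  α_3 = 9: Horner steps 8 → 4 → 8, so m(9) = 8.
  α_4 = 6: Horner steps 8 → 2 → 6, so m(6) = 6.
  α_5 = 8: Horner steps 8 → 7 → 6, so m(8) = 6.
Codeword c = [4, 4, 8, 6, 6] ∈ F_11^5.


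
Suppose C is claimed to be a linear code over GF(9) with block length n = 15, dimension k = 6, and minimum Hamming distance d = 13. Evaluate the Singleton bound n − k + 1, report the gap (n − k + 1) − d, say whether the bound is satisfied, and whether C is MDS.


Singleton RHS = n − k + 1 = 10, slack = -3, bound violated (no such code; not MDS).

Singleton bound: d ≤ n − k + 1.
Here n = 15, k = 6, so n − k + 1 = 10.
Given d = 13, check d ≤ 10: NO.
Slack = (n − k + 1) − d = -3.
The slack is negative: d = 13 exceeds n − k + 1 = 10 by 3, so the Singleton bound is violated and no linear [15, 6, 13]_9 code can exist. In particular it is not MDS (MDS requires d = n − k + 1 exactly).
Description: the claimed parameters are [15, 6, 13]_9; such a code would be impossible (violates the Singleton bound).


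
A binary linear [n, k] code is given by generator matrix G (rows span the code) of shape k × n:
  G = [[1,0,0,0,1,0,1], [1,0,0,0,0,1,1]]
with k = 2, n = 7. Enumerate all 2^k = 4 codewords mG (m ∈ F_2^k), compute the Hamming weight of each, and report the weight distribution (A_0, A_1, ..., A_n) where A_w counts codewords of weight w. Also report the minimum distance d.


Weight distribution: A_0 = 1, A_2 = 1, A_3 = 2. Minimum distance d = 2.

Enumerate all 2^2 = 4 messages m ∈ F_2^2.
For each, compute codeword c = mG in F_2^7, then tally its weight.
  m = 00 → c = 0000000, weight = 0.
  m = 10 → c = 1000101, weight = 3.
  m = 01 → c = 1000011, weight = 3.
  m = 11 → c = 0000110, weight = 2.
Tally weights:
  weight 0: 1 codewords.
  weight 2: 1 codewords.
  weight 3: 2 codewords.
Minimum distance d = smallest w > 0 with A_w > 0 = 2.
Sanity: Σ A_w = 4 = 2^2 = 4 ✓.


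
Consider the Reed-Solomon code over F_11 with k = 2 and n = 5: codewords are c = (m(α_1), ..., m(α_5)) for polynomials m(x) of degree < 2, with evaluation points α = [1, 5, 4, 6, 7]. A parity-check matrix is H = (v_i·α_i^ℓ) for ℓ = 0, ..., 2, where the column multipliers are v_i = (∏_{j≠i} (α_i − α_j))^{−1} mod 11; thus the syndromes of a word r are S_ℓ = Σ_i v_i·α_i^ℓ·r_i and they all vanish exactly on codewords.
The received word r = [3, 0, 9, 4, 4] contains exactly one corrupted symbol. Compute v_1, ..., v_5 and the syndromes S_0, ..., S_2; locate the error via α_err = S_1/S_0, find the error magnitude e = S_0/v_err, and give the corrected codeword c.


S = (2, 1, 6), error at position 4, error magnitude e = 2, c = [3, 0, 9, 2, 4].

Step 1: column multipliers v_i = (∏_{j≠i}(α_i − α_j))^{−1} mod 11.
  i = 1 (α = 1): (1−5)(1−4)(1−6)(1−7) = (−4)·(−3)·(−5)·(−6) = 360 ≡ 8, so v_1 = 8^{−1} = 7 (mod 11).
  i = 2 (α = 5): (5−1)(5−4)(5−6)(5−7) = 4·1·(−1)·(−2) = 8 ≡ 8, so v_2 = 8^{−1} = 7 (mod 11).
  i = 3 (α = 4): (4−1)(4−5)(4−6)(4−7) = 3·(−1)·(−2)·(−3) = −18 ≡ 4, so v_3 = 4^{−1} = 3 (mod 11).
  i = 4 (α = 6): (6−1)(6−5)(6−4)(6−7) = 5·1·2·(−1) = −10 ≡ 1, so v_4 = 1^{−1} = 1 (mod 11).
  i = 5 (α = 7): (7−1)(7−5)(7−4)(7−6) = 6·2·3·1 = 36 ≡ 3, so v_5 = 3^{−1} = 4 (mod 11).
  v = [7, 7, 3, 1, 4].
Step 2: syndromes of r = [3, 0, 9, 4, 4] (all sums mod 11).
  S_0 = Σ v_i r_i = 7·3 + 7·0 + 3·9 + 1·4 + 4·4 = 68 ≡ 2.
  S_1 = Σ v_i α_i r_i = 7·1·3 + 7·5·0 + 3·4·9 + 1·6·4 + 4·7·4 = 265 ≡ 1.
  α_i^2 mod 11 = [1, 3, 5, 3, 5].
  S_2 = Σ v_i α_i^2 r_i = 7·1·3 + 7·3·0 + 3·5·9 + 1·3·4 + 4·5·4 = 248 ≡ 6.
  S = (2, 1, 6) ≠ 0, so r is not a codeword (an error is present).
Step 3: locate the error. For a single error e at position i, S_ℓ = v_i·e·α_i^ℓ, so α_err = S_1/S_0.
  S_0^{−1} = 2^{−1} = 6 (mod 11), so α_err = 1·6 = 6 ≡ 6 = α_4. Error position i = 4.
  Consistency check: S_2/S_1 = 6·1 = 6 ≡ 6 = α_err ✓ (single-error assumption holds).
Step 4: error magnitude e = S_0/v_4 = S_0·∏_{j≠4}(α_4 − α_j) = 2·1 = 2 ≡ 2 (mod 11).
Step 5: correct position 4: c_4 = r_4 − e = 4 − 2 ≡ 2 (mod 11). Hence c = [3, 0, 9, 2, 4].
  Check: interpolating c through the α_i gives m(x) = 1 + 2·x (degree < 2) with m(α_i) = c_i for every i, so c is indeed a codeword.


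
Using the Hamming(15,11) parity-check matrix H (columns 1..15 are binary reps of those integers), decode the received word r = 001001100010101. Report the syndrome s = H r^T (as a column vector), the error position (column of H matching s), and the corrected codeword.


s = (1, 0, 1, 1)^T, error position = 11, corrected codeword c = 001001100000101

Compute s = H r^T mod 2 one row at a time:
  s_1 = 0 + 0 + 0 + 1 + 0 + 1 + 0 + 1 = 3 ≡ 1 (mod 2).
  s_2 = 0 + 0 + 1 + 1 + 0 + 1 + 0 + 1 = 4 ≡ 0 (mod 2).
  s_3 = 0 + 1 + 1 + 1 + 0 + 1 + 0 + 1 = 5 ≡ 1 (mod 2).
  s_4 = 0 + 1 + 0 + 1 + 0 + 1 + 1 + 1 = 5 ≡ 1 (mod 2).
s = (1, 0, 1, 1)^T — this equals column 11 of H (binary 1011), so error is at position 11.
Correct: flip bit 11 of r = 001001100010101 to get c = 001001100000101.


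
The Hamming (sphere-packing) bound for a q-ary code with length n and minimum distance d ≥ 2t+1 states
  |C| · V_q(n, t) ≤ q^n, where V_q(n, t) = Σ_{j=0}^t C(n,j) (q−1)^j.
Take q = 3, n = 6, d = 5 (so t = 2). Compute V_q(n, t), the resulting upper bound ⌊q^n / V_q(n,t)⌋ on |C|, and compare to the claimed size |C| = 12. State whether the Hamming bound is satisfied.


V_q(n, t) = 73, q^n = 729, Hamming bound = 9, |C| = 12 > bound (violated).

Step 1: Compute V_q(n, t) = Σ_{j=0}^2 C(n, j) (q−1)^j.
  j = 0: C(6,0)·(2)^0 = 1·1 = 1.
  j = 1: C(6,1)·(2)^1 = 6·2 = 12.
  j = 2: C(6,2)·(2)^2 = 15·4 = 60.
  V_q(n, t) = 1 + 12 + 60 = 73.
Step 2: q^n = 3^6 = 729.
Step 3: Hamming bound ⌊q^n / V_q(n,t)⌋ = ⌊729/73⌋ = 9.
Step 4: Compare |C| = 12 to 9: violated.
The claimed |C| lies above the Hamming bound, so no 3-ary code of length 6 with d ≥ 5 can have 12 codewords.


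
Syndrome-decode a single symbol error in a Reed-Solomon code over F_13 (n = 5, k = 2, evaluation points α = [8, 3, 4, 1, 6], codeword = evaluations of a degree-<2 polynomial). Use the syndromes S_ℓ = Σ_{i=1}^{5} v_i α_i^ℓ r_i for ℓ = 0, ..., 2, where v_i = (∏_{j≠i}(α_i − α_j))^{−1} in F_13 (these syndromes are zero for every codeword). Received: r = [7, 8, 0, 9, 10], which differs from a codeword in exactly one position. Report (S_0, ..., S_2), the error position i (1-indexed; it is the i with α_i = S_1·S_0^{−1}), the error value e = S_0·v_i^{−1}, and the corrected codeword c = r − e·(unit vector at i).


S = (12, 12, 12), error at position 4, error magnitude e = 11, c = [7, 8, 0, 11, 10].

Step 1: column multipliers v_i = (∏_{j≠i}(α_i − α_j))^{−1} mod 13.
  i = 1 (α = 8): (8−3)(8−4)(8−1)(8−6) = 5·4·7·2 = 280 ≡ 7, so v_1 = 7^{−1} = 2 (mod 13).
  i = 2 (α = 3): (3−8)(3−4)(3−1)(3−6) = (−5)·(−1)·2·(−3) = −30 ≡ 9, so v_2 = 9^{−1} = 3 (mod 13).
  i = 3 (α = 4): (4−8)(4−3)(4−1)(4−6) = (−4)·1·3·(−2) = 24 ≡ 11, so v_3 = 11^{−1} = 6 (mod 13).
  i = 4 (α = 1): (1−8)(1−3)(1−4)(1−6) = (−7)·(−2)·(−3)·(−5) = 210 ≡ 2, so v_4 = 2^{−1} = 7 (mod 13).
  i = 5 (α = 6): (6−8)(6−3)(6−4)(6−1) = (−2)·3·2·5 = −60 ≡ 5, so v_5 = 5^{−1} = 8 (mod 13).
  v = [2, 3, 6, 7, 8].
Step 2: syndromes of r = [7, 8, 0, 9, 10] (all sums mod 13).
  S_0 = Σ v_i r_i = 2·7 + 3·8 + 6·0 + 7·9 + 8·10 = 181 ≡ 12.
  S_1 = Σ v_i α_i r_i = 2·8·7 + 3·3·8 + 6·4·0 + 7·1·9 + 8·6·10 = 727 ≡ 12.
  α_i^2 mod 13 = [12, 9, 3, 1, 10].
  S_2 = Σ v_i α_i^2 r_i = 2·12·7 + 3·9·8 + 6·3·0 + 7·1·9 + 8·10·10 = 1247 ≡ 12.
  S = (12, 12, 12) ≠ 0, so r is not a codeword (an error is present).
Step 3: locate the error. For a single error e at position i, S_ℓ = v_i·e·α_i^ℓ, so α_err = S_1/S_0.
  S_0^{−1} = 12^{−1} = 12 (mod 13), so α_err = 12·12 = 144 ≡ 1 = α_4. Error position i = 4.
  Consistency check: S_2/S_1 = 12·12 = 144 ≡ 1 = α_err ✓ (single-error assumption holds).
Step 4: error magnitude e = S_0/v_4 = S_0·∏_{j≠4}(α_4 − α_j) = 12·2 = 24 ≡ 11 (mod 13).
Step 5: correct position 4: c_4 = r_4 − e = 9 − 11 ≡ 11 (mod 13). Hence c = [7, 8, 0, 11, 10].
  Check: interpolating c through the α_i gives m(x) = 6 + 5·x (degree < 2) with m(α_i) = c_i for every i, so c is indeed a codeword.


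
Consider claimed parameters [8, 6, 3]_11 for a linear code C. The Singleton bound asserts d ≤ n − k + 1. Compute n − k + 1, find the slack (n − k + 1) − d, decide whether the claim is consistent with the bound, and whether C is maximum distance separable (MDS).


Singleton RHS = n − k + 1 = 3, slack = 0, bound satisfied, MDS.

Singleton bound: d ≤ n − k + 1.
Here n = 8, k = 6, so n − k + 1 = 3.
Given d = 3, check d ≤ 3: YES.
Slack = (n − k + 1) − d = 0.
The code is MDS (slack = 0).
Description: the claimed parameters are [8, 6, 3]_11; such a code would be MDS (meets Singleton bound).


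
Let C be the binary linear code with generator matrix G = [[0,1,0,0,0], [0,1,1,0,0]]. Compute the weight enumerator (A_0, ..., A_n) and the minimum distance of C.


Weight distribution: A_0 = 1, A_1 = 2, A_2 = 1. Minimum distance d = 1.

Enumerate all 2^2 = 4 messages m ∈ F_2^2.
For each, compute codeword c = mG in F_2^5, then tally its weight.
  m = 00 → c = 00000, weight = 0.
  m = 10 → c = 01000, weight = 1.
  m = 01 → c = 01100, weight = 2.
  m = 11 → c = 00100, weight = 1.
Tally weights:
  weight 0: 1 codewords.
  weight 1: 2 codewords.
  weight 2: 1 codewords.
Minimum distance d = smallest w > 0 with A_w > 0 = 1.
Sanity: Σ A_w = 4 = 2^2 = 4 ✓.


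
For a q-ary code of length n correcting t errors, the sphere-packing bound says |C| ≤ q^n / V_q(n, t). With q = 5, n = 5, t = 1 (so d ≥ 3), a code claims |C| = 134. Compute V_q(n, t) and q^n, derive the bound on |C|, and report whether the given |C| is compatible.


V_q(n, t) = 21, q^n = 3125, Hamming bound = 148, |C| = 134 ≤ bound (satisfied).

Step 1: Compute V_q(n, t) = Σ_{j=0}^1 C(n, j) (q−1)^j.
  j = 0: C(5,0)·(4)^0 = 1·1 = 1.
  j = 1: C(5,1)·(4)^1 = 5·4 = 20.
  V_q(n, t) = 1 + 20 = 21.
Step 2: q^n = 5^5 = 3125.
Step 3: Hamming bound ⌊q^n / V_q(n,t)⌋ = ⌊3125/21⌋ = 148.
Step 4: Compare |C| = 134 to 148: satisfied.
The claimed |C| lies below the Hamming bound.


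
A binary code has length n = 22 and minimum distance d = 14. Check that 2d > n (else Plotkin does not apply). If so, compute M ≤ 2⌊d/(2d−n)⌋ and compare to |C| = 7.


Plotkin bound M ≤ 4; given |C| = 7 > bound (violated).

Check applicability: 2d = 28, n = 22.
2d − n = 6 > 0, so Plotkin applies.
Compute d/(2d−n) = 14/6 ≈ 2.3333.
⌊d/(2d−n)⌋ = 2.
Plotkin bound: M ≤ 2·2 = 4.
Given |C| = 7, check: VIOLATED.
This |C| is above the Plotkin bound, so no binary code with n = 22, d = 14 and 7 codewords exists.


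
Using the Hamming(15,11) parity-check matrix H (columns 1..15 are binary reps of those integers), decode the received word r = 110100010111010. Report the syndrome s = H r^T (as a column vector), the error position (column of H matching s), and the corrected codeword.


s = (1, 1, 0, 0)^T, error position = 12, corrected codeword c = 110100010110010

Compute s = H r^T mod 2 one row at a time:
  s_1 = 1 + 0 + 1 + 1 + 1 + 0 + 1 + 0 = 5 ≡ 1 (mod 2).
  s_2 = 1 + 0 + 0 + 0 + 1 + 0 + 1 + 0 = 3 ≡ 1 (mod 2).
  s_3 = 1 + 0 + 0 + 0 + 1 + 1 + 1 + 0 = 4 ≡ 0 (mod 2).
  s_4 = 1 + 0 + 0 + 0 + 0 + 1 + 0 + 0 = 2 ≡ 0 (mod 2).
s = (1, 1, 0, 0)^T — this equals column 12 of H (binary 1100), so error is at position 12.
Correct: flip bit 12 of r = 110100010111010 to get c = 110100010110010.


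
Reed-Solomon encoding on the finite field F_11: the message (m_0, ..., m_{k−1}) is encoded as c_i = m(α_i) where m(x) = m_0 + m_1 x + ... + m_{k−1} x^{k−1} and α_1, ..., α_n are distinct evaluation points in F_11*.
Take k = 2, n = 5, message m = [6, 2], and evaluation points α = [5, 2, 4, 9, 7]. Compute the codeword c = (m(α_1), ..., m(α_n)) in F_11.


c = [5, 10, 3, 2, 9]

Message polynomial: m(x) = 6 + 2·x (mod 11).
For each evaluation point α_i, compute m(α_i) mod 11:
  α_1 = 5: Horner steps 2 → 5, so m(5) = 5.
  α_2 = 2: Horner steps 2 → 10, so m(2) = 10.
  α_3 = 4: Horner steps 2 → 3, so m(4) = 3.
  α_4 = 9: Horner steps 2 → 2, so m(9) = 2.
  α_5 = 7: Horner steps 2 → 9, so m(7) = 9.
Codeword c = [5, 10, 3, 2, 9] ∈ F_11^5.


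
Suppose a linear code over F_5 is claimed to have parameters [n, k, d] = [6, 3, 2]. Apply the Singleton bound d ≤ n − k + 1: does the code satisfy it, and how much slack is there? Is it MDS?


Singleton RHS = n − k + 1 = 4, slack = 2, bound satisfied, not MDS.

Singleton bound: d ≤ n − k + 1.
Here n = 6, k = 3, so n − k + 1 = 4.
Given d = 2, check d ≤ 4: YES.
Slack = (n − k + 1) − d = 2.
The code is NOT MDS (slack = 2 > 0).
Description: the claimed parameters are [6, 3, 2]_5; such a code would be non-MDS.


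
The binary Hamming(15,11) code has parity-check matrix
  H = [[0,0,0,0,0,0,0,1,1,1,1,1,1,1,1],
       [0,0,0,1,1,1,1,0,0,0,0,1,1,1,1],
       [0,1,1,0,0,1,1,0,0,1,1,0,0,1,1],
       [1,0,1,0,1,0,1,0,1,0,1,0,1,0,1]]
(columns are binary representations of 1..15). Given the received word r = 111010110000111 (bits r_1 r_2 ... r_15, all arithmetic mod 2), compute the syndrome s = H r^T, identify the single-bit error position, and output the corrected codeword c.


s = (0, 1, 1, 0)^T, error position = 6, corrected codeword c = 111011110000111

Compute s = H r^T mod 2 one row at a time:
  s_1 = 1 + 0 + 0 + 0 + 0 + 1 + 1 + 1 = 4 ≡ 0 (mod 2).
  s_2 = 0 + 1 + 0 + 1 + 0 + 1 + 1 + 1 = 5 ≡ 1 (mod 2).
  s_3 = 1 + 1 + 0 + 1 + 0 + 0 + 1 + 1 = 5 ≡ 1 (mod 2).
  s_4 = 1 + 1 + 1 + 1 + 0 + 0 + 1 + 1 = 6 ≡ 0 (mod 2).
s = (0, 1, 1, 0)^T — this equals column 6 of H (binary 0110), so error is at position 6.
Correct: flip bit 6 of r = 111010110000111 to get c = 111011110000111.


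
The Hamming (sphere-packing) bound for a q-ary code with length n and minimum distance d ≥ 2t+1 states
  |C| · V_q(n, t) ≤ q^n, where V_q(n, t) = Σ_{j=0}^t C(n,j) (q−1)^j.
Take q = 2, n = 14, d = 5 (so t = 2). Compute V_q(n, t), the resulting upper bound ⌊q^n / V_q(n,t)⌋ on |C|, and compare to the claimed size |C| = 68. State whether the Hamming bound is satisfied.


V_q(n, t) = 106, q^n = 16384, Hamming bound = 154, |C| = 68 ≤ bound (satisfied).

Step 1: Compute V_q(n, t) = Σ_{j=0}^2 C(n, j) (q−1)^j.
  j = 0: C(14,0)·(1)^0 = 1·1 = 1.
  j = 1: C(14,1)·(1)^1 = 14·1 = 14.
  j = 2: C(14,2)·(1)^2 = 91·1 = 91.
  V_q(n, t) = 1 + 14 + 91 = 106.
Step 2: q^n = 2^14 = 16384.
Step 3: Hamming bound ⌊q^n / V_q(n,t)⌋ = ⌊16384/106⌋ = 154.
Step 4: Compare |C| = 68 to 154: satisfied.
The claimed |C| lies below the Hamming bound.


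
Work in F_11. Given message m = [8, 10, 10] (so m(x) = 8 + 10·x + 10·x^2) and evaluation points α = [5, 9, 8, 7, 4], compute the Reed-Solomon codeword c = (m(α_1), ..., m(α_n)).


c = [0, 6, 2, 7, 10]

Message polynomial: m(x) = 8 + 10·x + 10·x^2 (mod 11).
For each evaluation point α_i, compute m(α_i) mod 11:
  α_1 = 5: Horner steps 10 → 5 → 0, so m(5) = 0.
  α_2 = 9: Horner steps 10 → 1 → 6, so m(9) = 6.
  α_3 = 8: Horner steps 10 → 2 → 2, so m(8) = 2.
  α_4 = 7: Horner steps 10 → 3 → 7, so m(7) = 7.
  α_5 = 4: Horner steps 10 → 6 → 10, so m(4) = 10.
Codeword c = [0, 6, 2, 7, 10] ∈ F_11^5.


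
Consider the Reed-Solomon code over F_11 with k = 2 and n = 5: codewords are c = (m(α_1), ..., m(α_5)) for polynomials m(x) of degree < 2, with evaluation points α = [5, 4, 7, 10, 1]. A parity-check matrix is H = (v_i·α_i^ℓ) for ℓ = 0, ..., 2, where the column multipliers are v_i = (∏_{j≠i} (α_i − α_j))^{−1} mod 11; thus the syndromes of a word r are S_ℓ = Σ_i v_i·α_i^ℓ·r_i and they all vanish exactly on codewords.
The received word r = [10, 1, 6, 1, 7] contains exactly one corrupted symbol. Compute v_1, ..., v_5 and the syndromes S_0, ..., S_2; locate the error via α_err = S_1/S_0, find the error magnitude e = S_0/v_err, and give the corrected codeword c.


S = (8, 3, 8), error at position 4, error magnitude e = 1, c = [10, 1, 6, 0, 7].

Step 1: column multipliers v_i = (∏_{j≠i}(α_i − α_j))^{−1} mod 11.
  i = 1 (α = 5): (5−4)(5−7)(5−10)(5−1) = 1·(−2)·(−5)·4 = 40 ≡ 7, so v_1 = 7^{−1} = 8 (mod 11).
  i = 2 (α = 4): (4−5)(4−7)(4−10)(4−1) = (−1)·(−3)·(−6)·3 = −54 ≡ 1, so v_2 = 1^{−1} = 1 (mod 11).
  i = 3 (α = 7): (7−5)(7−4)(7−10)(7−1) = 2·3·(−3)·6 = −108 ≡ 2, so v_3 = 2^{−1} = 6 (mod 11).
  i = 4 (α = 10): (10−5)(10−4)(10−7)(10−1) = 5·6·3·9 = 810 ≡ 7, so v_4 = 7^{−1} = 8 (mod 11).
  i = 5 (α = 1): (1−5)(1−4)(1−7)(1−10) = (−4)·(−3)·(−6)·(−9) = 648 ≡ 10, so v_5 = 10^{−1} = 10 (mod 11).
  v = [8, 1, 6, 8, 10].
Step 2: syndromes of r = [10, 1, 6, 1, 7] (all sums mod 11).
  S_0 = Σ v_i r_i = 8·10 + 1·1 + 6·6 + 8·1 + 10·7 = 195 ≡ 8.
  S_1 = Σ v_i α_i r_i = 8·5·10 + 1·4·1 + 6·7·6 + 8·10·1 + 10·1·7 = 806 ≡ 3.
  α_i^2 mod 11 = [3, 5, 5, 1, 1].
  S_2 = Σ v_i α_i^2 r_i = 8·3·10 + 1·5·1 + 6·5·6 + 8·1·1 + 10·1·7 = 503 ≡ 8.
  S = (8, 3, 8) ≠ 0, so r is not a codeword (an error is present).
Step 3: locate the error. For a single error e at position i, S_ℓ = v_i·e·α_i^ℓ, so α_err = S_1/S_0.
  S_0^{−1} = 8^{−1} = 7 (mod 11), so α_err = 3·7 = 21 ≡ 10 = α_4. Error position i = 4.
  Consistency check: S_2/S_1 = 8·4 = 32 ≡ 10 = α_err ✓ (single-error assumption holds).
Step 4: error magnitude e = S_0/v_4 = S_0·∏_{j≠4}(α_4 − α_j) = 8·7 = 56 ≡ 1 (mod 11).
Step 5: correct position 4: c_4 = r_4 − e = 1 − 1 ≡ 0 (mod 11). Hence c = [10, 1, 6, 0, 7].
  Check: interpolating c through the α_i gives m(x) = 9 + 9·x (degree < 2) with m(α_i) = c_i for every i, so c is indeed a codeword.


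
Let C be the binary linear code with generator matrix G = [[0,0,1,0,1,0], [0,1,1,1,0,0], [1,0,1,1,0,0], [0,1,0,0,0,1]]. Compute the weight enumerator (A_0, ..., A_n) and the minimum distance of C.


Weight distribution: A_0 = 1, A_2 = 4, A_3 = 6, A_4 = 3, A_5 = 2. Minimum distance d = 2.

Enumerate all 2^4 = 16 messages m ∈ F_2^4.
For each, compute codeword c = mG in F_2^6, then tally its weight.
  m = 0000 → c = 000000, weight = 0.
  m = 1000 → c = 001010, weight = 2.
  m = 0100 → c = 011100, weight = 3.
  m = 1100 → c = 010110, weight = 3.
  m = 0010 → c = 101100, weight = 3.
  m = 1010 → c = 100110, weight = 3.
  m = 0110 → c = 110000, weight = 2.
  m = 1110 → c = 111010, weight = 4.
  m = 0001 → c = 010001, weight = 2.
  m = 1001 → c = 011011, weight = 4.
  m = 0101 → c = 001101, weight = 3.
  m = 1101 → c = 000111, weight = 3.
  m = 0011 → c = 111101, weight = 5.
  m = 1011 → c = 110111, weight = 5.
  m = 0111 → c = 100001, weight = 2.
  m = 1111 → c = 101011, weight = 4.
Tally weights:
  weight 0: 1 codewords.
  weight 2: 4 codewords.
  weight 3: 6 codewords.
  weight 4: 3 codewords.
  weight 5: 2 codewords.
Minimum distance d = smallest w > 0 with A_w > 0 = 2.
Sanity: Σ A_w = 16 = 2^4 = 16 ✓.
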